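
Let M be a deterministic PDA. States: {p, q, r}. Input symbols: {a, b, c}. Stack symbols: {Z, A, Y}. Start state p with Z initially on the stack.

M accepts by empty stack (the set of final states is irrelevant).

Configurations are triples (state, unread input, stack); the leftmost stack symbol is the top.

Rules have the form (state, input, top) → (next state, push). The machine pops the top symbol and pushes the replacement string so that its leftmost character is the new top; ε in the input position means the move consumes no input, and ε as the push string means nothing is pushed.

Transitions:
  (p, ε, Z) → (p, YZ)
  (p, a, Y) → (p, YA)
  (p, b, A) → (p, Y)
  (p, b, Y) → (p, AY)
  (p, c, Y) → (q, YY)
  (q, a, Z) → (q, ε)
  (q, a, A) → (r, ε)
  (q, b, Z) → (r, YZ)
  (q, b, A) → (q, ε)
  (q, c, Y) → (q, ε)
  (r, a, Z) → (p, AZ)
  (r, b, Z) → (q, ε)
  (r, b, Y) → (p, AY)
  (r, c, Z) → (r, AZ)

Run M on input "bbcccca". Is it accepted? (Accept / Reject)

Accept

(p, bbcccca, Z)
  ε-move, top Z: go to p, push YZ → (p, bbcccca, YZ)
  read b, top Y: go to p, push AY → (p, bcccca, AYZ)
  read b, top A: go to p, push Y → (p, cccca, YYZ)
  read c, top Y: go to q, push YY → (q, ccca, YYYZ)
  read c, top Y: go to q, push ε → (q, cca, YYZ)
  read c, top Y: go to q, push ε → (q, ca, YZ)
  read c, top Y: go to q, push ε → (q, a, Z)
  read a, top Z: go to q, push ε → (q, ε, ε)
All input consumed and the stack is empty.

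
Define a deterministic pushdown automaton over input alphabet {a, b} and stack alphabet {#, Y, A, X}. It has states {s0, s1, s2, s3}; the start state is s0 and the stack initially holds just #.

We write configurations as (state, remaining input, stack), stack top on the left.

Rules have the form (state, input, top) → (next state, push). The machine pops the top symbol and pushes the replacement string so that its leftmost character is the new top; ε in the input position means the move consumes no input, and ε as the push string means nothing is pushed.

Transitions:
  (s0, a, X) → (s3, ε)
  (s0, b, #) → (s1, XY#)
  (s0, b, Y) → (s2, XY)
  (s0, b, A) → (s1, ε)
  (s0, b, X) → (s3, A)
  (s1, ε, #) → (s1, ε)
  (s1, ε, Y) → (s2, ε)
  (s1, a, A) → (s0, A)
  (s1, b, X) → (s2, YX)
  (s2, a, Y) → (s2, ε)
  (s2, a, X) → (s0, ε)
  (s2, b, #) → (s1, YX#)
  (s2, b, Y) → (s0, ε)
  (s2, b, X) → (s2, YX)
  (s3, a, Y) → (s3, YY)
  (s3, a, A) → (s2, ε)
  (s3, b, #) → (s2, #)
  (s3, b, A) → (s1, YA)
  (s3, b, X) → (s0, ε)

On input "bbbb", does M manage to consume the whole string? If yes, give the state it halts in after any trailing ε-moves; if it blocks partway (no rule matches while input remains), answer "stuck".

s3

(s0, bbbb, #)
  read b, top #: go to s1, push XY# → (s1, bbb, XY#)
  read b, top X: go to s2, push YX → (s2, bb, YXY#)
  read b, top Y: go to s0, push ε → (s0, b, XY#)
  read b, top X: go to s3, push A → (s3, ε, AY#)
All input consumed; M is in state s3.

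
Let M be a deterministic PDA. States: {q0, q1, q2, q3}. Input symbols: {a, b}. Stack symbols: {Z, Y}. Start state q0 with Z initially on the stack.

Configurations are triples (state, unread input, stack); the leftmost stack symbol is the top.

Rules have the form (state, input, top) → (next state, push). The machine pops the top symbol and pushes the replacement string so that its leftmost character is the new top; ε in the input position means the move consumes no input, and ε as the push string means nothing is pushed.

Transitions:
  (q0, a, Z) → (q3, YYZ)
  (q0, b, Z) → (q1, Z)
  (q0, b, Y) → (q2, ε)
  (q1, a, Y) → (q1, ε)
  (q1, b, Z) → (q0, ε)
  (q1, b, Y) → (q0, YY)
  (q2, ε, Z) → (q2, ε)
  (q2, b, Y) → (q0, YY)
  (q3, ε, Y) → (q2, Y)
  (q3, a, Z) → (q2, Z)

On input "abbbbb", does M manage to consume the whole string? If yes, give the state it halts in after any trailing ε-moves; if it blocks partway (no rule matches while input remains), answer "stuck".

q0

(q0, abbbbb, Z) ⊢ (q3, bbbbb, YYZ) ⊢ (q2, bbbbb, YYZ) ⊢ (q0, bbbb, YYYZ) ⊢ (q2, bbb, YYZ) ⊢ (q0, bb, YYYZ) ⊢ (q2, b, YYZ) ⊢ (q0, ε, YYYZ)
All input consumed; M is in state q0.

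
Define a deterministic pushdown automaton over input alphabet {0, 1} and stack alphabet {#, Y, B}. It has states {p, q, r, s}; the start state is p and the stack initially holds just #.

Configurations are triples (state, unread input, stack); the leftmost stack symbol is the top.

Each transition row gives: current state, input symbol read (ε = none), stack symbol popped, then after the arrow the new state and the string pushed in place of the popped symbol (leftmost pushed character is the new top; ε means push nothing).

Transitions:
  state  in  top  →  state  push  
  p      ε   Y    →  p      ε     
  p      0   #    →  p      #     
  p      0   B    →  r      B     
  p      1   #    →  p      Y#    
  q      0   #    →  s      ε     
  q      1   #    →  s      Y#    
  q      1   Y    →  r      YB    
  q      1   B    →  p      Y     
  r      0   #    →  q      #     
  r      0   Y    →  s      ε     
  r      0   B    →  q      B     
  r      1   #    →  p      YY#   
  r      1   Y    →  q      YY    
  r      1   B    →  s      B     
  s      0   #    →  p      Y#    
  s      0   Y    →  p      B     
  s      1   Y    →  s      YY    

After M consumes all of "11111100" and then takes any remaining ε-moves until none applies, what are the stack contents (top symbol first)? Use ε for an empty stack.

#

(p, 11111100, #)
  read 1, top #: go to p, push Y# → (p, 1111100, Y#)
  ε-move, top Y: go to p, push ε → (p, 1111100, #)
  read 1, top #: go to p, push Y# → (p, 111100, Y#)
  ε-move, top Y: go to p, push ε → (p, 111100, #)
  read 1, top #: go to p, push Y# → (p, 11100, Y#)
  ε-move, top Y: go to p, push ε → (p, 11100, #)
  read 1, top #: go to p, push Y# → (p, 1100, Y#)
  ε-move, top Y: go to p, push ε → (p, 1100, #)
  read 1, top #: go to p, push Y# → (p, 100, Y#)
  ε-move, top Y: go to p, push ε → (p, 100, #)
  read 1, top #: go to p, push Y# → (p, 00, Y#)
  ε-move, top Y: go to p, push ε → (p, 00, #)
  read 0, top #: go to p, push # → (p, 0, #)
  read 0, top #: go to p, push # → (p, ε, #)
All input consumed in state p with stack #.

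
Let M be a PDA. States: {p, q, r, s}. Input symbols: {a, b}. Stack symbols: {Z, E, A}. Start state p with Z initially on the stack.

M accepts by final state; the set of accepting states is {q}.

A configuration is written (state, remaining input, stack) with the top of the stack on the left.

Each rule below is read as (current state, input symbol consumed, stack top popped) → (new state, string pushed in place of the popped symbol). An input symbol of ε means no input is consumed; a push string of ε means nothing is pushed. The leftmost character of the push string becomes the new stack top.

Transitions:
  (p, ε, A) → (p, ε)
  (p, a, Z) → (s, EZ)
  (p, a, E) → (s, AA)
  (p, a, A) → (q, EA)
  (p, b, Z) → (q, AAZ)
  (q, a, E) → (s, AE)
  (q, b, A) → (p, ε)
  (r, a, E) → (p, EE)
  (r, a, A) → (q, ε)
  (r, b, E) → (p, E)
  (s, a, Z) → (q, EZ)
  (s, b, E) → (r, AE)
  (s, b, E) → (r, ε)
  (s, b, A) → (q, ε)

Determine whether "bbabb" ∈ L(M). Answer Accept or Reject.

No computation consumes all input and reaches a final state.

Reject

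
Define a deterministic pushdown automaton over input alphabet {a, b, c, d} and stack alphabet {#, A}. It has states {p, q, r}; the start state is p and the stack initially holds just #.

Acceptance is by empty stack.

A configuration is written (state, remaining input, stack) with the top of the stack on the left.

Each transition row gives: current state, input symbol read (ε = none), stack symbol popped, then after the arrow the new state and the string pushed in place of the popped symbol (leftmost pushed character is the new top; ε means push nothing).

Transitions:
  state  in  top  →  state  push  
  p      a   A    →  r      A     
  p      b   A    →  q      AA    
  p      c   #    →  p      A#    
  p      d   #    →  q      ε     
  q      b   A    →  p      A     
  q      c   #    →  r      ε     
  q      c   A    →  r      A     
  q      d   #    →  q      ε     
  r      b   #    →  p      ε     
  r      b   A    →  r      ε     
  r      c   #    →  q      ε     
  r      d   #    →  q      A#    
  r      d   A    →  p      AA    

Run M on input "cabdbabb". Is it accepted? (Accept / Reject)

Accept

(p, cabdbabb, #)
  read c, top #: go to p, push A# → (p, abdbabb, A#)
  read a, top A: go to r, push A → (r, bdbabb, A#)
  read b, top A: go to r, push ε → (r, dbabb, #)
  read d, top #: go to q, push A# → (q, babb, A#)
  read b, top A: go to p, push A → (p, abb, A#)
  read a, top A: go to r, push A → (r, bb, A#)
  read b, top A: go to r, push ε → (r, b, #)
  read b, top #: go to p, push ε → (p, ε, ε)
All input consumed and the stack is empty.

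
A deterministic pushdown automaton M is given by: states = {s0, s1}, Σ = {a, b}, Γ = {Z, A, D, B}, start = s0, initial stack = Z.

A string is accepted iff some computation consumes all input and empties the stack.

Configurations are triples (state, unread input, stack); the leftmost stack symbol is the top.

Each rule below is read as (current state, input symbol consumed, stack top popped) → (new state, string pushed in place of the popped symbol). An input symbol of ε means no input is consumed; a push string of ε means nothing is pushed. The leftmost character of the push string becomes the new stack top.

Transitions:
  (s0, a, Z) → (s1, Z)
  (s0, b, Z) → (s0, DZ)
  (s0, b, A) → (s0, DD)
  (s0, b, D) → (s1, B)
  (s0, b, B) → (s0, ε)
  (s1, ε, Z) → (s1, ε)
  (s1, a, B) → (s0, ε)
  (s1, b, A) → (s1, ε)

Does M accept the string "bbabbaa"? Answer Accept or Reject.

(s0, bbabbaa, Z) ⊢ (s0, babbaa, DZ) ⊢ (s1, abbaa, BZ) ⊢ (s0, bbaa, Z) ⊢ (s0, baa, DZ) ⊢ (s1, aa, BZ) ⊢ (s0, a, Z) ⊢ (s1, ε, Z) ⊢ (s1, ε, ε)
All input consumed and the stack is empty.

Accept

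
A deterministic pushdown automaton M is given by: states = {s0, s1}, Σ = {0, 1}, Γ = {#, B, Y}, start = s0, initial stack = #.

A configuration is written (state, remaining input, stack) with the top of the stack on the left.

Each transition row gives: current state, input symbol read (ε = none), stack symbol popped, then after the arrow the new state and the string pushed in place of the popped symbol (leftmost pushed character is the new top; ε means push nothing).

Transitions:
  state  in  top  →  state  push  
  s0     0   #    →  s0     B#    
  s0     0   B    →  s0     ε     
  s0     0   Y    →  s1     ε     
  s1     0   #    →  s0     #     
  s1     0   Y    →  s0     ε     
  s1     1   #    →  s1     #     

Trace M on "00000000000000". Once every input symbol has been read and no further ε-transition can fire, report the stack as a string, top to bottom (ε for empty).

(s0, 00000000000000, #)
  read 0, top #: go to s0, push B# → (s0, 0000000000000, B#)
  read 0, top B: go to s0, push ε → (s0, 000000000000, #)
  read 0, top #: go to s0, push B# → (s0, 00000000000, B#)
  read 0, top B: go to s0, push ε → (s0, 0000000000, #)
  read 0, top #: go to s0, push B# → (s0, 000000000, B#)
  read 0, top B: go to s0, push ε → (s0, 00000000, #)
  read 0, top #: go to s0, push B# → (s0, 0000000, B#)
  read 0, top B: go to s0, push ε → (s0, 000000, #)
  read 0, top #: go to s0, push B# → (s0, 00000, B#)
  read 0, top B: go to s0, push ε → (s0, 0000, #)
  read 0, top #: go to s0, push B# → (s0, 000, B#)
  read 0, top B: go to s0, push ε → (s0, 00, #)
  read 0, top #: go to s0, push B# → (s0, 0, B#)
  read 0, top B: go to s0, push ε → (s0, ε, #)
All input consumed in state s0 with stack #.

#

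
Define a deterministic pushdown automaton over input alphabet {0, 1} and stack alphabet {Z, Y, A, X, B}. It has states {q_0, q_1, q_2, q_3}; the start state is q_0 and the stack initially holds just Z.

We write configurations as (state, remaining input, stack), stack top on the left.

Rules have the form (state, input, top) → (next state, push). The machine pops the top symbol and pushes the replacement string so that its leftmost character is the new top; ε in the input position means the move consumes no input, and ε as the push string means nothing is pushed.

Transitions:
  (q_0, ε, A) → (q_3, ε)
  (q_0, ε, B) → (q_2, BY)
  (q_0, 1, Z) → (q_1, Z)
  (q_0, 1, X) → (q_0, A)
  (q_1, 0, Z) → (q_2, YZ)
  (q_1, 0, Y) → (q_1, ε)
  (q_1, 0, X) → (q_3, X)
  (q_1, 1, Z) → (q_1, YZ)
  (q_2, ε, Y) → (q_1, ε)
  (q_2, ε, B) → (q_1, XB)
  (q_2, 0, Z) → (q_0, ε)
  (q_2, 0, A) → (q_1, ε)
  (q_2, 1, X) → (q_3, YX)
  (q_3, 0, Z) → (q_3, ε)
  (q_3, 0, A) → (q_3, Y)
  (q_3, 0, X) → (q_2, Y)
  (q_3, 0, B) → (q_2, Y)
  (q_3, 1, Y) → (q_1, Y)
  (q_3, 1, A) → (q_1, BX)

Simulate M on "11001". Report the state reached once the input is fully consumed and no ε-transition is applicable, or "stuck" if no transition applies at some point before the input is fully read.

(q_0, 11001, Z) ⊢ (q_1, 1001, Z) ⊢ (q_1, 001, YZ) ⊢ (q_1, 01, Z) ⊢ (q_2, 1, YZ) ⊢ (q_1, 1, Z) ⊢ (q_1, ε, YZ)
All input consumed; M is in state q_1.

q_1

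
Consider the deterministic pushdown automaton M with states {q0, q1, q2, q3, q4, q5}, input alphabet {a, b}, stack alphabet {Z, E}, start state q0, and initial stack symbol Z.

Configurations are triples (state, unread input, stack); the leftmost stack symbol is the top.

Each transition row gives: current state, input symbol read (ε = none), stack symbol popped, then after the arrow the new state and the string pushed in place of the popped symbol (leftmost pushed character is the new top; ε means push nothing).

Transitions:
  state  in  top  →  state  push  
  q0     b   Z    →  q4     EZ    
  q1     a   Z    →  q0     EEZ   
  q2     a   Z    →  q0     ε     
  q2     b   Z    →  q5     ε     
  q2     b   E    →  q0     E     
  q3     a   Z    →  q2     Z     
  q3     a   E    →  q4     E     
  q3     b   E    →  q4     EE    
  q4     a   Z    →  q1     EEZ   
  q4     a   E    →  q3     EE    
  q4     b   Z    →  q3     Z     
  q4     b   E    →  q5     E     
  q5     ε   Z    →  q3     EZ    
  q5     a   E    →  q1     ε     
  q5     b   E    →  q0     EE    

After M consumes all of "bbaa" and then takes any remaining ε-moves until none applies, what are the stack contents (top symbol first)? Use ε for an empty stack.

(q0, bbaa, Z)
  read b, top Z: go to q4, push EZ → (q4, baa, EZ)
  read b, top E: go to q5, push E → (q5, aa, EZ)
  read a, top E: go to q1, push ε → (q1, a, Z)
  read a, top Z: go to q0, push EEZ → (q0, ε, EEZ)
All input consumed in state q0 with stack EEZ.

EEZ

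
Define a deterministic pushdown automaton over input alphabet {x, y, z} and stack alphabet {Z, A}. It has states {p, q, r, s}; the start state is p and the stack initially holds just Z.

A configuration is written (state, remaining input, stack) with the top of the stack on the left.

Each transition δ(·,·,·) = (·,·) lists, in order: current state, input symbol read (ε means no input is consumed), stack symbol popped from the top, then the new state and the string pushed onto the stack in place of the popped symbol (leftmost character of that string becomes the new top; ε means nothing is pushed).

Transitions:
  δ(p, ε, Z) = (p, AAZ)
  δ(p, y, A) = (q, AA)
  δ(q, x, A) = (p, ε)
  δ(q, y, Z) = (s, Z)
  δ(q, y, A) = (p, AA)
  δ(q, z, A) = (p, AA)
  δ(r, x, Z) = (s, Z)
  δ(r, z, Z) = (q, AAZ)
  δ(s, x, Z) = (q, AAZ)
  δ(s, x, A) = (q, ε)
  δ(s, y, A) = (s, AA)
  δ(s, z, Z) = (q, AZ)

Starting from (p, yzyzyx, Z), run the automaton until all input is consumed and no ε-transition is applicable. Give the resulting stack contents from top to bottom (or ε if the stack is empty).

(p, yzyzyx, Z) ⊢ (p, yzyzyx, AAZ) ⊢ (q, zyzyx, AAAZ) ⊢ (p, yzyx, AAAAZ) ⊢ (q, zyx, AAAAAZ) ⊢ (p, yx, AAAAAAZ) ⊢ (q, x, AAAAAAAZ) ⊢ (p, ε, AAAAAAZ)
All input consumed in state p with stack AAAAAAZ.

AAAAAAZ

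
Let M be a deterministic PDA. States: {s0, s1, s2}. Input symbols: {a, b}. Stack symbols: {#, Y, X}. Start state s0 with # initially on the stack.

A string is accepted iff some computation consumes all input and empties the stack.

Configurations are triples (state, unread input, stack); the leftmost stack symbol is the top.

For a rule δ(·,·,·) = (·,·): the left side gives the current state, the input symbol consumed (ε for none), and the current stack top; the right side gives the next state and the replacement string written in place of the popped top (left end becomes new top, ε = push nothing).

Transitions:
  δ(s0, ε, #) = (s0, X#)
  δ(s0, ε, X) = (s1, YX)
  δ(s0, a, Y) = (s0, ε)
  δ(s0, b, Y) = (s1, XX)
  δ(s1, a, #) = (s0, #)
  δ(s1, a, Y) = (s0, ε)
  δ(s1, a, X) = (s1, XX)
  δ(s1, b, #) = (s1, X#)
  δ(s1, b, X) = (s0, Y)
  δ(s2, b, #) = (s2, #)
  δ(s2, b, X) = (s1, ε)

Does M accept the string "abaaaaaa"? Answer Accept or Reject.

(s0, abaaaaaa, #) ⊢ (s0, abaaaaaa, X#) ⊢ (s1, abaaaaaa, YX#) ⊢ (s0, baaaaaa, X#) ⊢ (s1, baaaaaa, YX#)
No transition applies at (s1, baaaaaa, YX#); input not fully consumed.

Reject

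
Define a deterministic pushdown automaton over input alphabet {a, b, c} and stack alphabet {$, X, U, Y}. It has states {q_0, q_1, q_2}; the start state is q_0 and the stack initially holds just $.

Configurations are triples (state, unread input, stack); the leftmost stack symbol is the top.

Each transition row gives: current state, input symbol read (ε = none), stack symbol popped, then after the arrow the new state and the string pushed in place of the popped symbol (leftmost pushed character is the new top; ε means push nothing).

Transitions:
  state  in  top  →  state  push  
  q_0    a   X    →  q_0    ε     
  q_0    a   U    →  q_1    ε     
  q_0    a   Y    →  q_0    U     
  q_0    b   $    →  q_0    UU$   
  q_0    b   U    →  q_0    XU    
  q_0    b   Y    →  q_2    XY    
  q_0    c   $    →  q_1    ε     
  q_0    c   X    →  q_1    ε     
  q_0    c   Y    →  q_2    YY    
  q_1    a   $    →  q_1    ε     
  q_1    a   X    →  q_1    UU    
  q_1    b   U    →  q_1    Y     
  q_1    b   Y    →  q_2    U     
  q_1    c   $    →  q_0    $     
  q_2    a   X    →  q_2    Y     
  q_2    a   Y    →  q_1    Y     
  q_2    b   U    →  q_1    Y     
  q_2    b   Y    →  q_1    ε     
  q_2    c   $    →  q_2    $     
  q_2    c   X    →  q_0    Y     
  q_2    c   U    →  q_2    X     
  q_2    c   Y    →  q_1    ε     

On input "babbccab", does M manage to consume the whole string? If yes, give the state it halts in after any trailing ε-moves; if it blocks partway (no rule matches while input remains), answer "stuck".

(q_0, babbccab, $)
  read b, top $: go to q_0, push UU$ → (q_0, abbccab, UU$)
  read a, top U: go to q_1, push ε → (q_1, bbccab, U$)
  read b, top U: go to q_1, push Y → (q_1, bccab, Y$)
  read b, top Y: go to q_2, push U → (q_2, ccab, U$)
  read c, top U: go to q_2, push X → (q_2, cab, X$)
  read c, top X: go to q_0, push Y → (q_0, ab, Y$)
  read a, top Y: go to q_0, push U → (q_0, b, U$)
  read b, top U: go to q_0, push XU → (q_0, ε, XU$)
All input consumed; M is in state q_0.

q_0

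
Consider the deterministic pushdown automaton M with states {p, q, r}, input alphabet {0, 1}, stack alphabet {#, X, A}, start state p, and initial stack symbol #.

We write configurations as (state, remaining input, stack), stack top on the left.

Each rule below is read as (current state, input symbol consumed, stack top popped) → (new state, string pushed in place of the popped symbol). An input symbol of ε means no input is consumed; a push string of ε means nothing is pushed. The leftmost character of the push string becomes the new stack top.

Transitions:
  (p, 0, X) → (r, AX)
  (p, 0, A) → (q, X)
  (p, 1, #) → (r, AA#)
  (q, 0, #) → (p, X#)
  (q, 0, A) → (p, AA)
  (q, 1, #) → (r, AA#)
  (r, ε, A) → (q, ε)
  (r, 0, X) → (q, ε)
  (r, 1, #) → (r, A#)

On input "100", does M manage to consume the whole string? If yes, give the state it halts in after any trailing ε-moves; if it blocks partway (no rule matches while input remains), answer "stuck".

(p, 100, #) ⊢ (r, 00, AA#) ⊢ (q, 00, A#) ⊢ (p, 0, AA#) ⊢ (q, ε, XA#)
All input consumed; M is in state q.

q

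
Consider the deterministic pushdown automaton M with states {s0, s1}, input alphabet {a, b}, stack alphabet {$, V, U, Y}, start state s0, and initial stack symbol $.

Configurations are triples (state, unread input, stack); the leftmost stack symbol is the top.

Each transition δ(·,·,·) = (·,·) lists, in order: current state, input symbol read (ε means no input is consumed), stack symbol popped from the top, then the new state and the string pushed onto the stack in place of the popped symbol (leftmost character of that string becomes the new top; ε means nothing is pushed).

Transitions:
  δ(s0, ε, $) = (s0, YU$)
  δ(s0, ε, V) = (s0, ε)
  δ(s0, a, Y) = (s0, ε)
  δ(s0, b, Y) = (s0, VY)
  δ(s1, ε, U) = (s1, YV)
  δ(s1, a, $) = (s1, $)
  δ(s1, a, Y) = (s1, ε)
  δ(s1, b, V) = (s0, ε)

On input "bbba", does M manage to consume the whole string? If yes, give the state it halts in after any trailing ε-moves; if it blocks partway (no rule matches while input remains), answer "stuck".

s0

(s0, bbba, $)
  ε-move, top $: go to s0, push YU$ → (s0, bbba, YU$)
  read b, top Y: go to s0, push VY → (s0, bba, VYU$)
  ε-move, top V: go to s0, push ε → (s0, bba, YU$)
  read b, top Y: go to s0, push VY → (s0, ba, VYU$)
  ε-move, top V: go to s0, push ε → (s0, ba, YU$)
  read b, top Y: go to s0, push VY → (s0, a, VYU$)
  ε-move, top V: go to s0, push ε → (s0, a, YU$)
  read a, top Y: go to s0, push ε → (s0, ε, U$)
All input consumed; M is in state s0.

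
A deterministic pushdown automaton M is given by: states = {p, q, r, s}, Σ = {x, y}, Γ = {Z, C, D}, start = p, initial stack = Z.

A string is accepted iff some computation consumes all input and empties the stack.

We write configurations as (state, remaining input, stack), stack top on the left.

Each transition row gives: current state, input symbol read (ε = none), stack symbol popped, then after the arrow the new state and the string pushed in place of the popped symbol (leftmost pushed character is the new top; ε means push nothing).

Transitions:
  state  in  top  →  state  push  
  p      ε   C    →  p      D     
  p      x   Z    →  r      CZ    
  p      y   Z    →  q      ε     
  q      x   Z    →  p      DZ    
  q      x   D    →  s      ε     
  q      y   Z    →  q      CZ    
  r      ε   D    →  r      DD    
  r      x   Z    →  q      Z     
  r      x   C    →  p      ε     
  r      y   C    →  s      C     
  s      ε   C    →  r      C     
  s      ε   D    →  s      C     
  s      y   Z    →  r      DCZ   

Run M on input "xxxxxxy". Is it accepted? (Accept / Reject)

(p, xxxxxxy, Z)
  read x, top Z: go to r, push CZ → (r, xxxxxy, CZ)
  read x, top C: go to p, push ε → (p, xxxxy, Z)
  read x, top Z: go to r, push CZ → (r, xxxy, CZ)
  read x, top C: go to p, push ε → (p, xxy, Z)
  read x, top Z: go to r, push CZ → (r, xy, CZ)
  read x, top C: go to p, push ε → (p, y, Z)
  read y, top Z: go to q, push ε → (q, ε, ε)
All input consumed and the stack is empty.

Accept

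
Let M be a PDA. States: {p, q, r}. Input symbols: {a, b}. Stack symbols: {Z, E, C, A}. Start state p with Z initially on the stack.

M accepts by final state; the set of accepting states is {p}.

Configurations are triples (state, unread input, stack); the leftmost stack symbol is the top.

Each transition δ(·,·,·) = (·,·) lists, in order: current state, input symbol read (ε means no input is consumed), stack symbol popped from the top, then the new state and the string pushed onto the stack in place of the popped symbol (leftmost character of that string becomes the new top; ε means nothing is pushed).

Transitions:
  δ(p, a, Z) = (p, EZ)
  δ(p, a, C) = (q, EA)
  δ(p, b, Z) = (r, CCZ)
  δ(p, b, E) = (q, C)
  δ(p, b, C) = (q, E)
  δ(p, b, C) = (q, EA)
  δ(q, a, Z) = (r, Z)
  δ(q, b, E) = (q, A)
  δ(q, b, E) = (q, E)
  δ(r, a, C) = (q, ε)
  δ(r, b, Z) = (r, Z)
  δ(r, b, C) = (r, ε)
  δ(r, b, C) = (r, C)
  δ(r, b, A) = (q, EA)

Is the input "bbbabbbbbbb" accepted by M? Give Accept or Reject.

No computation consumes all input and reaches a final state.

Reject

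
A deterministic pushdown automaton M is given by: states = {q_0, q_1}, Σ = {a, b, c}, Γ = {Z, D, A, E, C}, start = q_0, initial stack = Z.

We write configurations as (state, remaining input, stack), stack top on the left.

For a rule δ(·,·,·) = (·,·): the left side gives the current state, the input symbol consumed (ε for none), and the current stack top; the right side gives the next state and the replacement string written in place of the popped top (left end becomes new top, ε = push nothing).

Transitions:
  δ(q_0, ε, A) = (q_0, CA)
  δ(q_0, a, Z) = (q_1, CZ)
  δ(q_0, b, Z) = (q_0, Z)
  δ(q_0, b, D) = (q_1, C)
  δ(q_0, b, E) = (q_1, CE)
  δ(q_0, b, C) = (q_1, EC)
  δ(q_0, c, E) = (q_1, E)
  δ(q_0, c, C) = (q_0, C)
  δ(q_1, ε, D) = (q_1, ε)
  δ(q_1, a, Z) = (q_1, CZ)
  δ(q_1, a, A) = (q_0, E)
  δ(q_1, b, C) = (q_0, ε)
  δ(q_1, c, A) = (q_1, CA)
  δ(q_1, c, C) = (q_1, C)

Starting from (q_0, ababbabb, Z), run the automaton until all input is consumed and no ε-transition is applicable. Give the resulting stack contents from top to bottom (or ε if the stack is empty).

Z

(q_0, ababbabb, Z)
  read a, top Z: go to q_1, push CZ → (q_1, babbabb, CZ)
  read b, top C: go to q_0, push ε → (q_0, abbabb, Z)
  read a, top Z: go to q_1, push CZ → (q_1, bbabb, CZ)
  read b, top C: go to q_0, push ε → (q_0, babb, Z)
  read b, top Z: go to q_0, push Z → (q_0, abb, Z)
  read a, top Z: go to q_1, push CZ → (q_1, bb, CZ)
  read b, top C: go to q_0, push ε → (q_0, b, Z)
  read b, top Z: go to q_0, push Z → (q_0, ε, Z)
All input consumed in state q_0 with stack Z.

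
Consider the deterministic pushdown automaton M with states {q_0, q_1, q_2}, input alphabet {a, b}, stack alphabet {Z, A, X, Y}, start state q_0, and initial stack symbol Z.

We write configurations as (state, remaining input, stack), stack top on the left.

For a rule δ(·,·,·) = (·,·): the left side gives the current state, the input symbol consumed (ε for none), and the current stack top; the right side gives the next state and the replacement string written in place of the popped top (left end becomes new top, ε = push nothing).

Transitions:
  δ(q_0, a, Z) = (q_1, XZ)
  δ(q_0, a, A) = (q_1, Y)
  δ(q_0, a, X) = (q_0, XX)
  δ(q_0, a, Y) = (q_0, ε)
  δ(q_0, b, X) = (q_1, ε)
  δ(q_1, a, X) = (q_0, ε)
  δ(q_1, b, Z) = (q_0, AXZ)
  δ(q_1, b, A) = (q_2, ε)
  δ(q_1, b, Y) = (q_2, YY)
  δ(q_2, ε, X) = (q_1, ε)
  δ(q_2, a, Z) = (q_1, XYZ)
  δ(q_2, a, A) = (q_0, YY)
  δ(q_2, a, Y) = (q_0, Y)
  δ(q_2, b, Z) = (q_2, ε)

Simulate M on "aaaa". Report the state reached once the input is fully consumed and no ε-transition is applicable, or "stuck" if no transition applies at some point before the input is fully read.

q_0

(q_0, aaaa, Z) ⊢ (q_1, aaa, XZ) ⊢ (q_0, aa, Z) ⊢ (q_1, a, XZ) ⊢ (q_0, ε, Z)
All input consumed; M is in state q_0.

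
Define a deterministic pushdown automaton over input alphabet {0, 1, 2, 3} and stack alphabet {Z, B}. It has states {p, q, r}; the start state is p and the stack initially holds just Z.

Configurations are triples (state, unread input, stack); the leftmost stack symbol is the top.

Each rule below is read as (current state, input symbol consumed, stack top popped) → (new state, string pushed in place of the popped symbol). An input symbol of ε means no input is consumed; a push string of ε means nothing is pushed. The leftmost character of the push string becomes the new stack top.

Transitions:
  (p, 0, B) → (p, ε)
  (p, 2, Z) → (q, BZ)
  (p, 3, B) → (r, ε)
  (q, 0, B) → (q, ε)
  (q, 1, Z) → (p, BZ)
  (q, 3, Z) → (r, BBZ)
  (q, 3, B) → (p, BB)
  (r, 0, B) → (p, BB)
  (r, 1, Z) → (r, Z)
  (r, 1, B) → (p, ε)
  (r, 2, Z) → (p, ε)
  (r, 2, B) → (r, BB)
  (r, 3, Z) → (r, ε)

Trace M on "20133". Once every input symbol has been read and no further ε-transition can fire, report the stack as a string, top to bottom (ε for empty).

ε

(p, 20133, Z) ⊢ (q, 0133, BZ) ⊢ (q, 133, Z) ⊢ (p, 33, BZ) ⊢ (r, 3, Z) ⊢ (r, ε, ε)
All input consumed in state r with stack ε.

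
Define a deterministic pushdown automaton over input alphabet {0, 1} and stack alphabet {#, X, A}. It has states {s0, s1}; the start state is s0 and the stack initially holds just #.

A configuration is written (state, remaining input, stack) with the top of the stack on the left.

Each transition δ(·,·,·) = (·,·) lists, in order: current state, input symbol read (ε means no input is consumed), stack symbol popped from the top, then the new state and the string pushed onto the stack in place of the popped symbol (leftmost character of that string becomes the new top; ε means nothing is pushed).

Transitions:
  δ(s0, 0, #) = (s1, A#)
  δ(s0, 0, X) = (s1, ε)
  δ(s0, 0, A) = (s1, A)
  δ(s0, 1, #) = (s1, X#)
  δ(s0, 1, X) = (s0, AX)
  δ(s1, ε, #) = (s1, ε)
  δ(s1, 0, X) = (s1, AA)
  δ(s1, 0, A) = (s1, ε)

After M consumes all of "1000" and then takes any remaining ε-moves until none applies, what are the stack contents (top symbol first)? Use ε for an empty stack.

ε

(s0, 1000, #)
  read 1, top #: go to s1, push X# → (s1, 000, X#)
  read 0, top X: go to s1, push AA → (s1, 00, AA#)
  read 0, top A: go to s1, push ε → (s1, 0, A#)
  read 0, top A: go to s1, push ε → (s1, ε, #)
  ε-move, top #: go to s1, push ε → (s1, ε, ε)
All input consumed in state s1 with stack ε.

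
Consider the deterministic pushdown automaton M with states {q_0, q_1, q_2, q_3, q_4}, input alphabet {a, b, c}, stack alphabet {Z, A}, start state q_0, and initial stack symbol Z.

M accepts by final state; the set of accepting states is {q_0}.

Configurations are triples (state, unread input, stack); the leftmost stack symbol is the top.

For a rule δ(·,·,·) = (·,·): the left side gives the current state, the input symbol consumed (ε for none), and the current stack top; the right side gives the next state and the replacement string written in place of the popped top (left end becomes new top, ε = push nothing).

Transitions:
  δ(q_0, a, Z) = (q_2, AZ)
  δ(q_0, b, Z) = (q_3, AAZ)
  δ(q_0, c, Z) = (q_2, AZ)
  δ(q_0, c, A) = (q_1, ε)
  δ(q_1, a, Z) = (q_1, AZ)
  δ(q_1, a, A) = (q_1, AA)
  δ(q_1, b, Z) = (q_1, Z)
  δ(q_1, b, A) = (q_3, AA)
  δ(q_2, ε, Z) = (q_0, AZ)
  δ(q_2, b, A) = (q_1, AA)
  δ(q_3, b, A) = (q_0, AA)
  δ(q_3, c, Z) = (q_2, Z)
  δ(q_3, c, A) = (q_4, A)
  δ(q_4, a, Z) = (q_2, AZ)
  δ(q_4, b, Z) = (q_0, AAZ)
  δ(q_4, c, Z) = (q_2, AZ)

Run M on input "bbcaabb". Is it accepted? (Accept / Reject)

(q_0, bbcaabb, Z)
  read b, top Z: go to q_3, push AAZ → (q_3, bcaabb, AAZ)
  read b, top A: go to q_0, push AA → (q_0, caabb, AAAZ)
  read c, top A: go to q_1, push ε → (q_1, aabb, AAZ)
  read a, top A: go to q_1, push AA → (q_1, abb, AAAZ)
  read a, top A: go to q_1, push AA → (q_1, bb, AAAAZ)
  read b, top A: go to q_3, push AA → (q_3, b, AAAAAZ)
  read b, top A: go to q_0, push AA → (q_0, ε, AAAAAAZ)
All input consumed; state q_0 ∈ F.

Accept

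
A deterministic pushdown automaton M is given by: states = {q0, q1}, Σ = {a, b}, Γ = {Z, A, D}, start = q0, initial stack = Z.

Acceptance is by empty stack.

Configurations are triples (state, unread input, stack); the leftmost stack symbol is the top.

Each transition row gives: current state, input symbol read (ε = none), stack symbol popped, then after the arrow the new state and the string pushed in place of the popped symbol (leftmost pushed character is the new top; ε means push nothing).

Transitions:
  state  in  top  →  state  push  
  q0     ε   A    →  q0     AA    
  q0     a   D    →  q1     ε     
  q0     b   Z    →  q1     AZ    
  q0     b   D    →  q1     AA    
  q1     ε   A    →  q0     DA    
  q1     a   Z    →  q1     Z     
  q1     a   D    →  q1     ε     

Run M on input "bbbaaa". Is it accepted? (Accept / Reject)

Reject

(q0, bbbaaa, Z)
  read b, top Z: go to q1, push AZ → (q1, bbaaa, AZ)
  ε-move, top A: go to q0, push DA → (q0, bbaaa, DAZ)
  read b, top D: go to q1, push AA → (q1, baaa, AAAZ)
  ε-move, top A: go to q0, push DA → (q0, baaa, DAAAZ)
  read b, top D: go to q1, push AA → (q1, aaa, AAAAAZ)
  ε-move, top A: go to q0, push DA → (q0, aaa, DAAAAAZ)
  read a, top D: go to q1, push ε → (q1, aa, AAAAAZ)
  ε-move, top A: go to q0, push DA → (q0, aa, DAAAAAZ)
  read a, top D: go to q1, push ε → (q1, a, AAAAAZ)
  ε-move, top A: go to q0, push DA → (q0, a, DAAAAAZ)
  read a, top D: go to q1, push ε → (q1, ε, AAAAAZ)
  ε-move, top A: go to q0, push DA → (q0, ε, DAAAAAZ)
All input consumed; stack is DAAAAAZ, not empty, and no further ε-move applies.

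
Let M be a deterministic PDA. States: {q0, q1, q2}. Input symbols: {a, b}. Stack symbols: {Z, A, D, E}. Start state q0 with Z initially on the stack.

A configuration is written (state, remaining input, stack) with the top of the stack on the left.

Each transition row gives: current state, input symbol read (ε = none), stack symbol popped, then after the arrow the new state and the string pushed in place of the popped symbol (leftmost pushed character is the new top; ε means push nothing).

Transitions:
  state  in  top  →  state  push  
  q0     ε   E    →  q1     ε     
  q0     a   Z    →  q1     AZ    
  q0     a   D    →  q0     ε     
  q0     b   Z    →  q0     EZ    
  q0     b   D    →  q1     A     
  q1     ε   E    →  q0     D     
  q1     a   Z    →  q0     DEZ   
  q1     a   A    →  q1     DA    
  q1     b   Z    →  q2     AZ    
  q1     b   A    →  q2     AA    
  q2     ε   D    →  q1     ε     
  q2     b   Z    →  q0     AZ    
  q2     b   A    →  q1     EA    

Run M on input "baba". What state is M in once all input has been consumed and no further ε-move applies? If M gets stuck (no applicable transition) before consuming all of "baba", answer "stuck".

(q0, baba, Z)
  read b, top Z: go to q0, push EZ → (q0, aba, EZ)
  ε-move, top E: go to q1, push ε → (q1, aba, Z)
  read a, top Z: go to q0, push DEZ → (q0, ba, DEZ)
  read b, top D: go to q1, push A → (q1, a, AEZ)
  read a, top A: go to q1, push DA → (q1, ε, DAEZ)
All input consumed; M is in state q1.

q1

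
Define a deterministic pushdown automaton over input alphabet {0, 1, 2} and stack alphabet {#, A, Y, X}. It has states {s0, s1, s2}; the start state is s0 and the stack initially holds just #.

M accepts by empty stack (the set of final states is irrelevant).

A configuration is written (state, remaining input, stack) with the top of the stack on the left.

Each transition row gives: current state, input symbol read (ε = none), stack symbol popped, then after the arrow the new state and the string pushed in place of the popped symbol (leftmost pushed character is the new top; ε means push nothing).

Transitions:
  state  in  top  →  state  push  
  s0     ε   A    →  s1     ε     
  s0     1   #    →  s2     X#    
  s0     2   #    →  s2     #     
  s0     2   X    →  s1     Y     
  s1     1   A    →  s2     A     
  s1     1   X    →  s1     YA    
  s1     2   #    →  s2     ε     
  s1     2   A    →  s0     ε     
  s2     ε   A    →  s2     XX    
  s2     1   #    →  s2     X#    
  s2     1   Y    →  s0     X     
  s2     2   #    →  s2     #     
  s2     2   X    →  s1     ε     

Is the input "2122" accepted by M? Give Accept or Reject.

(s0, 2122, #)
  read 2, top #: go to s2, push # → (s2, 122, #)
  read 1, top #: go to s2, push X# → (s2, 22, X#)
  read 2, top X: go to s1, push ε → (s1, 2, #)
  read 2, top #: go to s2, push ε → (s2, ε, ε)
All input consumed and the stack is empty.

Accept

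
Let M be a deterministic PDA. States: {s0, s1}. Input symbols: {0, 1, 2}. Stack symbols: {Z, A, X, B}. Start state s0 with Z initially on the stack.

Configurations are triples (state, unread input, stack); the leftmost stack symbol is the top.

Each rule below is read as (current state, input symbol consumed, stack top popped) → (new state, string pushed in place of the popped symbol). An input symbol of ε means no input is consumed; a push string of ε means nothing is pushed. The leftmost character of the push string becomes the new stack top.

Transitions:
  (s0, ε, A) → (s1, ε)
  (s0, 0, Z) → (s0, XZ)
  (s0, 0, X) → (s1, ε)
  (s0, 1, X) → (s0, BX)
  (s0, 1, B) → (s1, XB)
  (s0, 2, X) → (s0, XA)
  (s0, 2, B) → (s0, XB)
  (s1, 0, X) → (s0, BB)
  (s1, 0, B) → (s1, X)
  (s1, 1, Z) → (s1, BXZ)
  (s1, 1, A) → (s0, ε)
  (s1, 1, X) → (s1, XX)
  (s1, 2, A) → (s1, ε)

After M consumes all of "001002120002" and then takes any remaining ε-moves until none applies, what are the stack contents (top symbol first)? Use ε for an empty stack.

XBBXBBXZ

(s0, 001002120002, Z) ⊢ (s0, 01002120002, XZ) ⊢ (s1, 1002120002, Z) ⊢ (s1, 002120002, BXZ) ⊢ (s1, 02120002, XXZ) ⊢ (s0, 2120002, BBXZ) ⊢ (s0, 120002, XBBXZ) ⊢ (s0, 20002, BXBBXZ) ⊢ (s0, 0002, XBXBBXZ) ⊢ (s1, 002, BXBBXZ) ⊢ (s1, 02, XXBBXZ) ⊢ (s0, 2, BBXBBXZ) ⊢ (s0, ε, XBBXBBXZ)
All input consumed in state s0 with stack XBBXBBXZ.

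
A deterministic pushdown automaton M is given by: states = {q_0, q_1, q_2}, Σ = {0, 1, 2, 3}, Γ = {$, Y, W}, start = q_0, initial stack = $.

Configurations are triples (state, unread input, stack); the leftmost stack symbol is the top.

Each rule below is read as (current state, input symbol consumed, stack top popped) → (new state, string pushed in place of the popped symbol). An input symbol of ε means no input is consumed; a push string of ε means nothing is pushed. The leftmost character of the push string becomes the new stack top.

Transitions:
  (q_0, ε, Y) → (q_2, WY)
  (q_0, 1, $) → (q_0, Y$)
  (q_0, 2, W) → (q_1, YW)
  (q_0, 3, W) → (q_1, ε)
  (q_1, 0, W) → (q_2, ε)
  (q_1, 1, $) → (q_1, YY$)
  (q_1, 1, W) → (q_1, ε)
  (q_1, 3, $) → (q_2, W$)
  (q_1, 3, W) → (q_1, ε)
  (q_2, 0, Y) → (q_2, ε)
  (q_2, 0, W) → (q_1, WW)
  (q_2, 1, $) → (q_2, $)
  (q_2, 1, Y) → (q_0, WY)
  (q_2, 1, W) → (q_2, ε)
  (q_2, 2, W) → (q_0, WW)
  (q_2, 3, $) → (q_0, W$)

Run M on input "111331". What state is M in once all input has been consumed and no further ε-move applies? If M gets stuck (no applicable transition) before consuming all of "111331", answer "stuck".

stuck

(q_0, 111331, $)
  read 1, top $: go to q_0, push Y$ → (q_0, 11331, Y$)
  ε-move, top Y: go to q_2, push WY → (q_2, 11331, WY$)
  read 1, top W: go to q_2, push ε → (q_2, 1331, Y$)
  read 1, top Y: go to q_0, push WY → (q_0, 331, WY$)
  read 3, top W: go to q_1, push ε → (q_1, 31, Y$)
No transition for (q_1, 3, top Y); M blocks with input 31 remaining.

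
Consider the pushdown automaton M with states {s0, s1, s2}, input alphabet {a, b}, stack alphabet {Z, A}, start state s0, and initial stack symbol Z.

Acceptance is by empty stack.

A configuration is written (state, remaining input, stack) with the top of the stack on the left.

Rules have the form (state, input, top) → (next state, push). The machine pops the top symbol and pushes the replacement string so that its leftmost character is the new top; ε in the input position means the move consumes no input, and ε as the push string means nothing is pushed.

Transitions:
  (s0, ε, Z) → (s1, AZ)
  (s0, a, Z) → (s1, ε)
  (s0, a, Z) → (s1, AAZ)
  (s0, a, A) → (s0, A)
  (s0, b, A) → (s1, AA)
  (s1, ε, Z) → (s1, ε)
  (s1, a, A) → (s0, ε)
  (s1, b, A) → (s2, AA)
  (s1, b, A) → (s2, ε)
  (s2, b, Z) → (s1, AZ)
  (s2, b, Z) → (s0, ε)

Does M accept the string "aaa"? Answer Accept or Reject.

Accept

One accepting computation: (s0, aaa, Z) ⊢ (s1, aaa, AZ) ⊢ (s0, aa, Z) ⊢ (s1, aa, AZ) ⊢ (s0, a, Z) ⊢ (s1, ε, ε)
All input consumed and the stack is empty.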